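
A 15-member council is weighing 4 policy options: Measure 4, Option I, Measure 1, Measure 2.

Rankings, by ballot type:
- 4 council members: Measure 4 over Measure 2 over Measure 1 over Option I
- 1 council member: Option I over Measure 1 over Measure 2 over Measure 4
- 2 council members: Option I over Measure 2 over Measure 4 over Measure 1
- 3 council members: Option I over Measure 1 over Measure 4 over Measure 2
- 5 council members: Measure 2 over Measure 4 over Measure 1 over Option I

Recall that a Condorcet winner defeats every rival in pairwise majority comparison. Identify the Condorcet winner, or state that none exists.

Pairwise majorities:
Measure 4 vs Option I: Measure 4, 9–6.
Measure 4–Measure 1: Measure 4 11–4.
Measure 4 vs Measure 2: Measure 2 wins 8–7.
Option I–Measure 1: Measure 1 9–6.
Option I vs Measure 2: Measure 2, 9–6.
Measure 1 vs Measure 2: Measure 2 wins 11–4.
Measure 2 beats each of Measure 4, Option I, Measure 1 — Measure 2 is the Condorcet winner.

Measure 2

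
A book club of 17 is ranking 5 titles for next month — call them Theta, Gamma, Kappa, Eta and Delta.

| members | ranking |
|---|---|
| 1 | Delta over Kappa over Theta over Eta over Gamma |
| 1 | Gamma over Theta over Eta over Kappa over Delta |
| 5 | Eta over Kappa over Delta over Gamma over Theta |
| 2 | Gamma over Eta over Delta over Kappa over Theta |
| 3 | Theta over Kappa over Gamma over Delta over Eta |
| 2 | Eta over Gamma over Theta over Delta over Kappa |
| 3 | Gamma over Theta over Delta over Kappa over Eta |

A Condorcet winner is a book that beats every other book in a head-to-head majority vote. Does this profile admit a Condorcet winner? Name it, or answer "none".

none

Check each pair by majority over 17 ballots:
Theta vs Gamma: Gamma, 13–4.
Theta–Kappa: Theta 9–8.
Theta–Eta: Eta 9–8.
Theta vs Delta: Theta wins 9–8.
Gamma vs Kappa: Kappa, 9–8.
Gamma–Eta: Gamma 9–8.
Gamma vs Delta: Gamma wins 11–6.
Kappa–Eta: Eta 10–7.
Kappa–Delta: Kappa 9–8.
Eta–Delta: Eta 10–7.
Each book drops at least one matchup (Theta loses to Gamma; Gamma loses to Kappa; Kappa loses to Theta; Eta loses to Gamma; Delta loses to Theta); the cycle Theta beats Kappa beats Gamma beats Theta rules out a Condorcet winner.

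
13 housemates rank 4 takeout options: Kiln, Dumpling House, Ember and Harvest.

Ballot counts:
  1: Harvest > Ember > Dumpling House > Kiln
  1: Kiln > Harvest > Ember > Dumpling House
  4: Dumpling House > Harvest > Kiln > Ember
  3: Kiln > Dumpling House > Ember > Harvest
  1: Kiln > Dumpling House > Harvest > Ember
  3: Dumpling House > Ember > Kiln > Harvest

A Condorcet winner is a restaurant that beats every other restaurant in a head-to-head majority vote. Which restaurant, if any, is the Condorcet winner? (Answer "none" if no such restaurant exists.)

Dumpling House

Pairwise majorities:
Kiln vs Dumpling House: Kiln is ranked higher on 1+3+1 = 5 ballots, Dumpling House on 8. Dumpling House wins 8–5.
Kiln vs Ember: Kiln preferred on 1+4+3+1 = 9 ballots; Kiln wins 9–4.
Kiln vs Harvest: Kiln is ranked higher on 1+3+1+3 = 8 ballots, Harvest on 5. Kiln wins 8–5.
Dumpling House vs Ember: Dumpling House preferred on 4+3+1+3 = 11 ballots; Dumpling House wins 11–2.
Dumpling House vs Harvest: 4+3+1+3 = 11 for Dumpling House, 2 for Harvest — Dumpling House by 11–2.
Ember vs Harvest: Harvest, 7–6.
Dumpling House wins every pairwise contest, so Dumpling House is the Condorcet winner.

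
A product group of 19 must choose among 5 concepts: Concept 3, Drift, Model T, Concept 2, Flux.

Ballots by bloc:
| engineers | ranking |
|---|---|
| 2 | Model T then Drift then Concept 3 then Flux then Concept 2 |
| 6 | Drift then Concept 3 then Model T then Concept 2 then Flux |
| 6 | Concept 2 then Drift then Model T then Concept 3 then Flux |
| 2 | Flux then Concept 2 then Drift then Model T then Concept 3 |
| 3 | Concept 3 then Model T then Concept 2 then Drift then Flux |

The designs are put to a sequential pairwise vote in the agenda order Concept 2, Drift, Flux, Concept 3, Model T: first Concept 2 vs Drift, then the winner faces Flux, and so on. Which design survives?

Model T

Round 1: Concept 2 vs Drift — 11–8, Concept 2 advances.
Round 2: Concept 2 vs Flux — 15–4, Concept 2 advances.
Round 3: Concept 2 vs Concept 3 — 8–11, Concept 3 advances.
Round 4: Concept 3 vs Model T — 9–10, Model T advances.
The agenda winner is Model T.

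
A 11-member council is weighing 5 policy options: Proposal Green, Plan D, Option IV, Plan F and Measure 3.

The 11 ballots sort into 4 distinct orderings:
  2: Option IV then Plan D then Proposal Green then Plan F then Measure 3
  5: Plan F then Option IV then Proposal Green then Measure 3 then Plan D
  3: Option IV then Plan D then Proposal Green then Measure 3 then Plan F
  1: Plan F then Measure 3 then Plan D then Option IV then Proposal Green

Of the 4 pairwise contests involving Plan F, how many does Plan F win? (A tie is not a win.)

4

Plan F against each rival (11 council members):
Plan F vs Proposal Green: 6 to 5, Plan F.
Plan F vs Plan D: Plan F is ranked higher on 5+1 = 6 ballots, Plan D on 5. Plan F wins 6–5.
Plan F vs Option IV: Plan F wins 6–5.
Plan F vs Measure 3: Plan F is ranked higher on 2+5+1 = 8 ballots, Measure 3 on 3. Plan F wins 8–3.
Plan F beats Proposal Green, Plan D, Option IV, Measure 3 — 4 pairwise wins.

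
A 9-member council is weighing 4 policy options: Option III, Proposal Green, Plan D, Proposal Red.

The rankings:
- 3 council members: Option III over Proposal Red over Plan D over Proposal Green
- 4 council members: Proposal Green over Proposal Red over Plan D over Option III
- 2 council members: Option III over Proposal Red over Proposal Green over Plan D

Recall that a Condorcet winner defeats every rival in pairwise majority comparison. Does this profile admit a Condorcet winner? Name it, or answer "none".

Pairwise majorities:
Option III vs Proposal Green: 3+2 = 5 for Option III, 4 for Proposal Green — Option III by 5–4.
Option III vs Plan D: 3+2 = 5 for Option III, 4 for Plan D — Option III by 5–4.
Option III vs Proposal Red: Option III is ranked higher on 3+2 = 5 ballots, Proposal Red on 4. Option III wins 5–4.
Proposal Green vs Plan D: Proposal Green is ranked higher on 4+2 = 6 ballots, Plan D on 3. Proposal Green wins 6–3.
Proposal Green vs Proposal Red: Proposal Green preferred on 4 ballots; Proposal Red wins 5–4.
Plan D vs Proposal Red: 0 for Plan D, 9 for Proposal Red — Proposal Red by 9–0.
Option III wins every pairwise contest, so Option III is the Condorcet winner.

Option III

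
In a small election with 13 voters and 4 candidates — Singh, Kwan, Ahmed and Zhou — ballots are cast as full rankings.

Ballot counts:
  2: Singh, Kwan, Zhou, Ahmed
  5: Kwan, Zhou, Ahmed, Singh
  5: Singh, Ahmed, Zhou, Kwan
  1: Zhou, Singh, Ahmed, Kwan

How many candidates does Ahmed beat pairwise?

Ahmed against each rival (13 voters):
Ahmed vs Singh: Singh, 8–5.
Ahmed–Kwan: Kwan 7–6.
Ahmed vs Zhou: Zhou, 8–5.
Ahmed beats no one; loses to Singh, Kwan, Zhou — 0 pairwise wins.

0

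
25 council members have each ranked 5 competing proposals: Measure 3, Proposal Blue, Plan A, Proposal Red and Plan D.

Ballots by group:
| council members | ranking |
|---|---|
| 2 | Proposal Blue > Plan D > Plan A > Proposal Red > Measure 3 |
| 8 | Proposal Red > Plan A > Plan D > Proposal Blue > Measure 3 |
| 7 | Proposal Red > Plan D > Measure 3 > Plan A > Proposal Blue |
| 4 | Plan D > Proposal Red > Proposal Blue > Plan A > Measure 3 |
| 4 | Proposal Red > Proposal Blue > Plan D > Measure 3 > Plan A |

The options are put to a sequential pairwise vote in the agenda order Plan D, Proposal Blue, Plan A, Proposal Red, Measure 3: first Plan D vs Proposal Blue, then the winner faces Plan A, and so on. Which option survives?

Proposal Red

Round 1: Plan D vs Proposal Blue — 19–6, Plan D advances.
Round 2: Plan D vs Plan A — 17–8, Plan D advances.
Round 3: Plan D vs Proposal Red — 6–19, Proposal Red advances.
Round 4: Proposal Red vs Measure 3 — 25–0, Proposal Red advances.
Proposal Red survives the agenda.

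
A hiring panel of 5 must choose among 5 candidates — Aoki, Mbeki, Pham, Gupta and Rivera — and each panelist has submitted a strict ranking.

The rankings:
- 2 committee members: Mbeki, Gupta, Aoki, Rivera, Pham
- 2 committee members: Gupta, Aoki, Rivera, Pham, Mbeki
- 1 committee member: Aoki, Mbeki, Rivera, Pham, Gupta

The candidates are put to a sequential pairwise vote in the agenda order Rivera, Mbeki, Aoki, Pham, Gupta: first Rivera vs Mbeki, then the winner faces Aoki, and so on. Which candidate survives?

Round 1: Rivera vs Mbeki — 2–3, Mbeki advances.
Round 2: Mbeki vs Aoki — 2–3, Aoki advances.
Round 3: Aoki vs Pham — 5–0, Aoki advances.
Round 4: Aoki vs Gupta — 1–4, Gupta advances.
Gupta survives the agenda.

Gupta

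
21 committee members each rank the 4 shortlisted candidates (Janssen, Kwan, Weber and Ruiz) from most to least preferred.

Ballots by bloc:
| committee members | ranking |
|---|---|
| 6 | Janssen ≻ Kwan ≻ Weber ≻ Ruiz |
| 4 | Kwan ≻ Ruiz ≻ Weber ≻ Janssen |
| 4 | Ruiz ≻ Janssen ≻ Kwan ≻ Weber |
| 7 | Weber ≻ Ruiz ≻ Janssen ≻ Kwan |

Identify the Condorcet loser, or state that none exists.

Head-to-head results (21 committee members):
Janssen vs Kwan: 6+4+7 = 17 for Janssen, 4 for Kwan — Janssen by 17–4.
Janssen vs Weber: Janssen preferred on 6+4 = 10 ballots; Weber wins 11–10.
Janssen–Ruiz: Ruiz 15–6.
Kwan vs Weber: 6+4+4 = 14 for Kwan, 7 for Weber — Kwan by 14–7.
Kwan vs Ruiz: Ruiz wins 11–10.
Weber vs Ruiz: Weber preferred on 6+7 = 13 ballots; Weber wins 13–8.
Each candidate has at least one pairwise win (Janssen beats Kwan; Kwan beats Weber; Weber beats Janssen; Ruiz beats Janssen) — no Condorcet loser.

none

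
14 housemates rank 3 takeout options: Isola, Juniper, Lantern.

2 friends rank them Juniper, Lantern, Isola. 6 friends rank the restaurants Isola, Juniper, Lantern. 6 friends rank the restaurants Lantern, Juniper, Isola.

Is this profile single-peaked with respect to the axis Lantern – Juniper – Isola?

Axis positions: Lantern=1, Juniper=2, Isola=3.
Ballot type 1 (peak Juniper at position 2): ranking walks positions 2-1-3, expanding outward from the peak — single-peaked.
Ballot type 2 (peak Isola at position 3): ranking walks positions 3-2-1, expanding outward from the peak — single-peaked.
Ballot type 3 (peak Lantern at position 1): ranking walks positions 1-2-3, expanding outward from the peak — single-peaked.
Every ranking is single-peaked on this axis.

yes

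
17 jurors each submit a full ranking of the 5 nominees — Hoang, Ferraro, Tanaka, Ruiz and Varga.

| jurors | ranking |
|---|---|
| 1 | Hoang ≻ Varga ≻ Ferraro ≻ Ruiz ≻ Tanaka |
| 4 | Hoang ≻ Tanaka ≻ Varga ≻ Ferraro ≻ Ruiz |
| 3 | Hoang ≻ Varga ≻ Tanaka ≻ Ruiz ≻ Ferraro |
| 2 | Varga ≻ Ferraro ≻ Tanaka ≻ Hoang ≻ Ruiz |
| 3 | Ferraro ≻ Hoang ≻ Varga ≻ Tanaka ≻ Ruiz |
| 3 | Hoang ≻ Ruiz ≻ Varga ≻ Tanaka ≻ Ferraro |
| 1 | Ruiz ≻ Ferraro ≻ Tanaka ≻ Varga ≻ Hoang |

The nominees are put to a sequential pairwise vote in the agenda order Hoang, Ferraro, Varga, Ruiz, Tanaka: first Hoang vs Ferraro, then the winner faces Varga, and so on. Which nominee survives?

Round 1: Hoang vs Ferraro — 11–6, Hoang advances.
Round 2: Hoang vs Varga — 14–3, Hoang advances.
Round 3: Hoang vs Ruiz — 16–1, Hoang advances.
Round 4: Hoang vs Tanaka — 14–3, Hoang advances.
Hoang survives the agenda.

Hoang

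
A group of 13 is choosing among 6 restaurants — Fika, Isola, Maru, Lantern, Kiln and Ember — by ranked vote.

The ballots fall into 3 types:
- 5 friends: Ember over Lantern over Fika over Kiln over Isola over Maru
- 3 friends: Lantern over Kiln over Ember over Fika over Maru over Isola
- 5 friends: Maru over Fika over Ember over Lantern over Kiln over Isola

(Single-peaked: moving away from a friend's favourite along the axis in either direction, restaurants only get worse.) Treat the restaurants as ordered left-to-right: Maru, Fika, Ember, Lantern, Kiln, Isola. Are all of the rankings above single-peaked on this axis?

yes

Axis positions: Maru=1, Fika=2, Ember=3, Lantern=4, Kiln=5, Isola=6.
Type 1 (peak Ember at position 3): ranking walks positions 3-4-2-5-6-1, expanding outward from the peak — single-peaked.
Type 2 (peak Lantern at position 4): ranking walks positions 4-5-3-2-1-6, expanding outward from the peak — single-peaked.
Type 3 (peak Maru at position 1): ranking walks positions 1-2-3-4-5-6, expanding outward from the peak — single-peaked.
Every ranking is single-peaked on this axis.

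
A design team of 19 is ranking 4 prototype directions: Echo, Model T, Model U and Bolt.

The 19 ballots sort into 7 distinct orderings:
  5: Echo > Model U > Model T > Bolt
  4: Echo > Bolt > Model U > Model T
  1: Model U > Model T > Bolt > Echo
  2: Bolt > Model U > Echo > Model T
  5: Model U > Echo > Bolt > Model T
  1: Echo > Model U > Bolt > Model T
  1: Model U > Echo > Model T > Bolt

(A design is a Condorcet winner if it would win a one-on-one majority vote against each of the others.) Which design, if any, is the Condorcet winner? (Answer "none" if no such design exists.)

Pairwise majorities:
Echo vs Model T: Echo is ranked higher on 5+4+2+5+1+1 = 18 ballots, Model T on 1. Echo wins 18–1.
Echo vs Model U: Echo preferred on 5+4+1 = 10 ballots; Echo wins 10–9.
Echo vs Bolt: 5+4+5+1+1 = 16 for Echo, 3 for Bolt — Echo by 16–3.
Model T vs Model U: Model T is ranked higher on 0 ballots, Model U on 19. Model U wins 19–0.
Model T vs Bolt: 5+1+1 = 7 for Model T, 12 for Bolt — Bolt by 12–7.
Model U vs Bolt: 5+1+5+1+1 = 13 for Model U, 6 for Bolt — Model U by 13–6.
Echo wins every pairwise contest, so Echo is the Condorcet winner.

Echo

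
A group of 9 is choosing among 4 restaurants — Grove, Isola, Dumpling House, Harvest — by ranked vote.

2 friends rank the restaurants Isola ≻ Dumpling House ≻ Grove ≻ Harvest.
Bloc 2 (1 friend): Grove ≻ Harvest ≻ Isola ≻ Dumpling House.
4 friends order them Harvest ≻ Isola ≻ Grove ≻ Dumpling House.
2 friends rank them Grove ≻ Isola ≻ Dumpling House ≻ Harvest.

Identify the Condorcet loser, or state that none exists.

Head-to-head results (9 friends):
Grove vs Isola: Isola wins 6–3.
Grove vs Dumpling House: Grove preferred on 1+4+2 = 7 ballots; Grove wins 7–2.
Grove–Harvest: Grove 5–4.
Isola vs Dumpling House: 2+1+4+2 = 9 for Isola, 0 for Dumpling House — Isola by 9–0.
Isola vs Harvest: Harvest, 5–4.
Dumpling House vs Harvest: Harvest, 5–4.
Dumpling House is beaten in every head-to-head and is the Condorcet loser.

Dumpling House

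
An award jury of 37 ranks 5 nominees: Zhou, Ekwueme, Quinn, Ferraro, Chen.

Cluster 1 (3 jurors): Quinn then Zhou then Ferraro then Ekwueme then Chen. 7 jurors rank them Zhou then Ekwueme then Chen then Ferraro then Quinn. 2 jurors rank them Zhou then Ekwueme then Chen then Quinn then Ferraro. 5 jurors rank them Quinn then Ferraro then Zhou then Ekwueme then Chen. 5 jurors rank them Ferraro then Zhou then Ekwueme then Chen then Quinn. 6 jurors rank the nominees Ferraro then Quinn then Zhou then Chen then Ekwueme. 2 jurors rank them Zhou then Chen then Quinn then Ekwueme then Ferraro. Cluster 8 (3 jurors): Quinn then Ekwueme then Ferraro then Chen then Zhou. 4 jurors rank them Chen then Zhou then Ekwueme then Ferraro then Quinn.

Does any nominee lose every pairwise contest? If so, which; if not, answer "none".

none

Head-to-head results (37 jurors):
Zhou vs Ekwueme: Zhou, 34–3.
Zhou–Quinn: Zhou 20–17.
Zhou–Ferraro: Ferraro 19–18.
Zhou vs Chen: Zhou wins 30–7.
Ekwueme vs Quinn: 18 to 19, Quinn.
Ekwueme vs Ferraro: 18 to 19, Ferraro.
Ekwueme–Chen: Ekwueme 25–12.
Quinn–Ferraro: Ferraro 22–15.
Quinn vs Chen: Quinn preferred on 3+5+6+3 = 17 ballots; Chen wins 20–17.
Ferraro vs Chen: 3+5+5+6+3 = 22 for Ferraro, 15 for Chen — Ferraro by 22–15.
Every nominee wins at least one matchup (Zhou beats Ekwueme; Ekwueme beats Chen; Quinn beats Ekwueme; Ferraro beats Zhou; Chen beats Quinn), so there is no Condorcet loser.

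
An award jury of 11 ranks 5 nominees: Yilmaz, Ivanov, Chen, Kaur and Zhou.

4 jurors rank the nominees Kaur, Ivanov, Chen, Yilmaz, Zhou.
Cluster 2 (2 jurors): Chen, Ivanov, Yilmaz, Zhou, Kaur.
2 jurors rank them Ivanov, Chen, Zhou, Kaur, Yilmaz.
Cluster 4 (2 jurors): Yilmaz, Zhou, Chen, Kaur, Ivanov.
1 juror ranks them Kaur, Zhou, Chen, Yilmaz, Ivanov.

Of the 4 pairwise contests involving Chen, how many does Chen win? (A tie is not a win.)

3

Chen against each rival (11 jurors):
Chen vs Yilmaz: Chen wins 9–2.
Chen vs Ivanov: Ivanov, 6–5.
Chen vs Kaur: Chen preferred on 2+2+2 = 6 ballots; Chen wins 6–5.
Chen vs Zhou: Chen preferred on 4+2+2 = 8 ballots; Chen wins 8–3.
Chen beats Yilmaz, Kaur, Zhou; loses to Ivanov — 3 pairwise wins.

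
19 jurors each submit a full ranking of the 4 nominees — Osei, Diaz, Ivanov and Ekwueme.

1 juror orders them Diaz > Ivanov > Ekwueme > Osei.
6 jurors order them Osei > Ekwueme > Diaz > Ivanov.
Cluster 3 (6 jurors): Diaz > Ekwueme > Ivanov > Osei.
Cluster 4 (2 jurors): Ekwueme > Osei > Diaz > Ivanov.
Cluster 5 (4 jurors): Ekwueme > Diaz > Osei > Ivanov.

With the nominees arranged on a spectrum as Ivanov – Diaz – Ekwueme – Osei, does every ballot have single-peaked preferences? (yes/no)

Axis positions: Ivanov=1, Diaz=2, Ekwueme=3, Osei=4.
Cluster 1 (peak Diaz at position 2): ranking walks positions 2-1-3-4, expanding outward from the peak — single-peaked.
Cluster 2 (peak Osei at position 4): ranking walks positions 4-3-2-1, expanding outward from the peak — single-peaked.
Cluster 3 (peak Diaz at position 2): ranking walks positions 2-3-1-4, expanding outward from the peak — single-peaked.
Cluster 4 (peak Ekwueme at position 3): ranking walks positions 3-4-2-1, expanding outward from the peak — single-peaked.
Cluster 5 (peak Ekwueme at position 3): ranking walks positions 3-2-4-1, expanding outward from the peak — single-peaked.
Every ranking is single-peaked on this axis.

yes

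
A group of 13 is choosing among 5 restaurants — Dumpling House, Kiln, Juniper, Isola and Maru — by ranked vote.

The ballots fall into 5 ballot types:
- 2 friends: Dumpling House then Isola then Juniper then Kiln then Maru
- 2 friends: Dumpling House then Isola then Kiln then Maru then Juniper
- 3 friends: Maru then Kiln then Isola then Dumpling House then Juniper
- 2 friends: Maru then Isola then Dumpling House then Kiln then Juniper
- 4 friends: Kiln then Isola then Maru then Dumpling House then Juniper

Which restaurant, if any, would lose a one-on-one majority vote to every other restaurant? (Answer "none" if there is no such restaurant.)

Pairwise majorities:
Dumpling House vs Kiln: Kiln wins 7–6.
Dumpling House vs Juniper: Dumpling House is ranked higher on 2+2+3+2+4 = 13 ballots, Juniper on 0. Dumpling House wins 13–0.
Dumpling House vs Isola: 4 to 9, Isola.
Dumpling House vs Maru: 2+2 = 4 for Dumpling House, 9 for Maru — Maru by 9–4.
Kiln vs Juniper: Kiln is ranked higher on 2+3+2+4 = 11 ballots, Juniper on 2. Kiln wins 11–2.
Kiln–Isola: Kiln 7–6.
Kiln vs Maru: 8 to 5, Kiln.
Juniper vs Isola: Juniper preferred on 0 ballots; Isola wins 13–0.
Juniper–Maru: Maru 11–2.
Isola vs Maru: 2+2+4 = 8 for Isola, 5 for Maru — Isola by 8–5.
Juniper loses to every other restaurant — it is the Condorcet loser.

Juniper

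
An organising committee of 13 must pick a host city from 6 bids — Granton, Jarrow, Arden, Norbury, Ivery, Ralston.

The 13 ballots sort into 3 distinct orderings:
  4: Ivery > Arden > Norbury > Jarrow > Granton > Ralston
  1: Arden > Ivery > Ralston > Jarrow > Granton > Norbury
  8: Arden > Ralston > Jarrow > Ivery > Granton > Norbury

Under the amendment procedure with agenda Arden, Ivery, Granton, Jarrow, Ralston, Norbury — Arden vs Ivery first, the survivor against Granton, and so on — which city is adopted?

Round 1: Arden vs Ivery — 9–4, Arden advances.
Round 2: Arden vs Granton — 13–0, Arden advances.
Round 3: Arden vs Jarrow — 13–0, Arden advances.
Round 4: Arden vs Ralston — 13–0, Arden advances.
Round 5: Arden vs Norbury — 13–0, Arden advances.
The agenda winner is Arden.

Arden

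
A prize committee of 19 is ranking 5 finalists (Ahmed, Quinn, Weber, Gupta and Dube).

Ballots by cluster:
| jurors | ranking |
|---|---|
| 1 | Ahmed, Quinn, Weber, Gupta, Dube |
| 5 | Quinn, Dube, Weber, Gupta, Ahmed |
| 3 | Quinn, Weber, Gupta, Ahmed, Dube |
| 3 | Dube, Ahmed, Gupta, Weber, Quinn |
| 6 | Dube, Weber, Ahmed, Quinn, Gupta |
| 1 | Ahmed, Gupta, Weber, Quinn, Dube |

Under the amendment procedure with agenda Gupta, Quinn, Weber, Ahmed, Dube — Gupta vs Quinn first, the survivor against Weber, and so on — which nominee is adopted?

Round 1: Gupta vs Quinn — 4–15, Quinn advances.
Round 2: Quinn vs Weber — 9–10, Weber advances.
Round 3: Weber vs Ahmed — 14–5, Weber advances.
Round 4: Weber vs Dube — 5–14, Dube advances.
Dube survives the agenda.

Dube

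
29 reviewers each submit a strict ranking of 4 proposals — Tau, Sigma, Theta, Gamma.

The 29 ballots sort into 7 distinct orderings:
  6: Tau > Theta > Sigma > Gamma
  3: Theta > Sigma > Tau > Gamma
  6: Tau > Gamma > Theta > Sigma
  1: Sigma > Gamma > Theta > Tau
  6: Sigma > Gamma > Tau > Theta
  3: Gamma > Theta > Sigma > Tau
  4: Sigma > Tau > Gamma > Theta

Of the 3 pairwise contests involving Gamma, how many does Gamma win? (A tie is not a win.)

1

Gamma against each rival (29 reviewers):
Gamma vs Tau: Tau, 19–10.
Gamma vs Sigma: Gamma preferred on 6+3 = 9 ballots; Sigma wins 20–9.
Gamma–Theta: Gamma 20–9.
Gamma beats Theta; loses to Tau, Sigma — 1 pairwise win.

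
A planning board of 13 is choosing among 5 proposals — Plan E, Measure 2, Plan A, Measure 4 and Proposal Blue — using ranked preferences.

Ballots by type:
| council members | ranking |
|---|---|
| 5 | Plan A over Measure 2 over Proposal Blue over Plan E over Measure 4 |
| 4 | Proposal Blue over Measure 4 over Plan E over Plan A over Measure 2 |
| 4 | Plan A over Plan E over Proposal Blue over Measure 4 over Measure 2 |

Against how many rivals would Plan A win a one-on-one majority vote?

Plan A against each rival (13 council members):
Plan A vs Plan E: Plan A wins 9–4.
Plan A–Measure 2: Plan A 13–0.
Plan A vs Measure 4: Plan A preferred on 5+4 = 9 ballots; Plan A wins 9–4.
Plan A vs Proposal Blue: 9 to 4, Plan A.
Plan A beats Plan E, Measure 2, Measure 4, Proposal Blue — 4 pairwise wins.

4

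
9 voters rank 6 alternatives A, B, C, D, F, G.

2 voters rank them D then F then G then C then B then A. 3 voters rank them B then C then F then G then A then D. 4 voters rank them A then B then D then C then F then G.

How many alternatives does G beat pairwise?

1

G against each rival (9 voters):
G vs A: 5 to 4, G.
G vs B: B wins 7–2.
G vs C: C, 7–2.
G vs D: 3 to 6, D.
G vs F: F wins 9–0.
G beats A; loses to B, C, D, F — 1 pairwise win.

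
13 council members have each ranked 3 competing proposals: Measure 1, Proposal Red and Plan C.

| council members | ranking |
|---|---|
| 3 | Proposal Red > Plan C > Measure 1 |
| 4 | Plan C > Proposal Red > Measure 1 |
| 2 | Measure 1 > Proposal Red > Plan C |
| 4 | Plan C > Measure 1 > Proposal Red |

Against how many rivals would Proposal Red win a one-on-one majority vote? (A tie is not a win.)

1

Proposal Red against each rival (13 council members):
Proposal Red vs Measure 1: Proposal Red, 7–6.
Proposal Red vs Plan C: 3+2 = 5 for Proposal Red, 8 for Plan C — Plan C by 8–5.
Proposal Red beats Measure 1; loses to Plan C — 1 pairwise win.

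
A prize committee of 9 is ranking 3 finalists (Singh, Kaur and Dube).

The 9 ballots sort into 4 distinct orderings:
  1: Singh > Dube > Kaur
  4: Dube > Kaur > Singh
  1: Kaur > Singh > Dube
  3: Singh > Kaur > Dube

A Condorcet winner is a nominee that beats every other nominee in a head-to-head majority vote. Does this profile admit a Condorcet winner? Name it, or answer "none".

Head-to-head results (9 jurors):
Singh vs Kaur: Singh preferred on 1+3 = 4 ballots; Kaur wins 5–4.
Singh vs Dube: Singh preferred on 1+1+3 = 5 ballots; Singh wins 5–4.
Kaur vs Dube: 1+3 = 4 for Kaur, 5 for Dube — Dube by 5–4.
Every nominee loses at least once (Singh loses to Kaur; Kaur loses to Dube; Dube loses to Singh). The majority relation contains the cycle Singh beats Dube beats Kaur beats Singh, so there is no Condorcet winner.

none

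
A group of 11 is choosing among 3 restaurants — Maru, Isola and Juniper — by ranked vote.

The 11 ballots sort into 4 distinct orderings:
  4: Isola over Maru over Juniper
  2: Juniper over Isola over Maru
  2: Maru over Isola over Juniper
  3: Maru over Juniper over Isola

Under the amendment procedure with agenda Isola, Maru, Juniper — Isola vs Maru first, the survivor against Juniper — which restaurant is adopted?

Round 1: Isola vs Maru — 6–5, Isola advances.
Round 2: Isola vs Juniper — 6–5, Isola advances.
Isola survives the agenda.

Isola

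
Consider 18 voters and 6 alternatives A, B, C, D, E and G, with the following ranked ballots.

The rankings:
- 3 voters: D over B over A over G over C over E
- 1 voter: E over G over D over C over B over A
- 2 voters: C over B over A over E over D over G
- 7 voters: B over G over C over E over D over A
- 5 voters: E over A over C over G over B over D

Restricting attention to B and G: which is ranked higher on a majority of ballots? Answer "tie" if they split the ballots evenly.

Ballots ranking B above G: 3 + 2 + 7 = 12.
Ballots ranking G above B: 18 − 12 = 6.
B wins the head-to-head 12–6.

B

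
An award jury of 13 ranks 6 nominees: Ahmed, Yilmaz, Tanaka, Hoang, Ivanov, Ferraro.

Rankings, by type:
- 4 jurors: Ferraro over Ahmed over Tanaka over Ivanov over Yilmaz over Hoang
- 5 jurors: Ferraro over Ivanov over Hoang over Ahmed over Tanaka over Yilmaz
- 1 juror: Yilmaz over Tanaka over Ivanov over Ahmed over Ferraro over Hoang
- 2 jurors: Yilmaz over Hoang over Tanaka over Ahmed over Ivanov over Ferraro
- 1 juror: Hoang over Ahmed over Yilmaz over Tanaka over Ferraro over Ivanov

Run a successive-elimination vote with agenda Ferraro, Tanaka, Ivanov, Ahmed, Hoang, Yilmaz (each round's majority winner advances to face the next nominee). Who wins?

Round 1: Ferraro vs Tanaka — 9–4, Ferraro advances.
Round 2: Ferraro vs Ivanov — 10–3, Ferraro advances.
Round 3: Ferraro vs Ahmed — 9–4, Ferraro advances.
Round 4: Ferraro vs Hoang — 10–3, Ferraro advances.
Round 5: Ferraro vs Yilmaz — 9–4, Ferraro advances.
The agenda winner is Ferraro.

Ferraro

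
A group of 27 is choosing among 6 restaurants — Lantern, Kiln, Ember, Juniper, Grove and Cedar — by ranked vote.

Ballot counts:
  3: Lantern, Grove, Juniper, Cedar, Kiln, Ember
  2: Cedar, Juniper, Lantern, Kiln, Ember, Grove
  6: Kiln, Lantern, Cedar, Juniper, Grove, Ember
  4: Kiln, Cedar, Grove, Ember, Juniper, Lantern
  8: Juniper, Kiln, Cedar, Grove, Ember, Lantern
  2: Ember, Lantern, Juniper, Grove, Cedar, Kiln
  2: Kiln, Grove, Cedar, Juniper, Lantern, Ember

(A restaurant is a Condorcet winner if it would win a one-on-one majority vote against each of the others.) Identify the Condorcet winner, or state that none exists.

Check each pair by majority over 27 ballots:
Lantern vs Kiln: Lantern is ranked higher on 3+2+2 = 7 ballots, Kiln on 20. Kiln wins 20–7.
Lantern vs Ember: 13 to 14, Ember.
Lantern vs Juniper: Lantern preferred on 3+6+2 = 11 ballots; Juniper wins 16–11.
Lantern vs Grove: Lantern is ranked higher on 3+2+6+2 = 13 ballots, Grove on 14. Grove wins 14–13.
Lantern vs Cedar: 11 to 16, Cedar.
Kiln vs Ember: 3+2+6+4+8+2 = 25 for Kiln, 2 for Ember — Kiln by 25–2.
Kiln vs Juniper: 6+4+2 = 12 for Kiln, 15 for Juniper — Juniper by 15–12.
Kiln vs Grove: Kiln preferred on 2+6+4+8+2 = 22 ballots; Kiln wins 22–5.
Kiln vs Cedar: 20 to 7, Kiln.
Ember vs Juniper: 6 to 21, Juniper.
Ember vs Grove: Ember preferred on 2+2 = 4 ballots; Grove wins 23–4.
Ember vs Cedar: 2 for Ember, 25 for Cedar — Cedar by 25–2.
Juniper vs Grove: Juniper is ranked higher on 2+6+8+2 = 18 ballots, Grove on 9. Juniper wins 18–9.
Juniper vs Cedar: 3+8+2 = 13 for Juniper, 14 for Cedar — Cedar by 14–13.
Grove vs Cedar: 3+2+2 = 7 for Grove, 20 for Cedar — Cedar by 20–7.
Each restaurant drops at least one matchup (Lantern loses to Kiln; Kiln loses to Juniper; Ember loses to Kiln; Juniper loses to Cedar; Grove loses to Kiln; Cedar loses to Kiln); the cycle Kiln beats Cedar beats Juniper beats Kiln rules out a Condorcet winner.

none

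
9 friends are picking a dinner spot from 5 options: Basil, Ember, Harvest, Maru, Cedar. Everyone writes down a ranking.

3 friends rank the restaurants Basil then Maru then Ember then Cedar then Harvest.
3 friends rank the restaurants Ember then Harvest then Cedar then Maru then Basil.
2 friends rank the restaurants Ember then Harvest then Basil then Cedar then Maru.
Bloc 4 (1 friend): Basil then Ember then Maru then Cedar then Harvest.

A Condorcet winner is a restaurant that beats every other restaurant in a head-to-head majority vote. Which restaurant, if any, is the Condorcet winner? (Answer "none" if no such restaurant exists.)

Pairwise majorities:
Basil vs Ember: 3+1 = 4 for Basil, 5 for Ember — Ember by 5–4.
Basil vs Harvest: Basil is ranked higher on 3+1 = 4 ballots, Harvest on 5. Harvest wins 5–4.
Basil vs Maru: Basil is ranked higher on 3+2+1 = 6 ballots, Maru on 3. Basil wins 6–3.
Basil vs Cedar: Basil is ranked higher on 3+2+1 = 6 ballots, Cedar on 3. Basil wins 6–3.
Ember vs Harvest: 3+3+2+1 = 9 for Ember, 0 for Harvest — Ember by 9–0.
Ember vs Maru: 3+2+1 = 6 for Ember, 3 for Maru — Ember by 6–3.
Ember vs Cedar: Ember is ranked higher on 3+3+2+1 = 9 ballots, Cedar on 0. Ember wins 9–0.
Harvest vs Maru: Harvest is ranked higher on 3+2 = 5 ballots, Maru on 4. Harvest wins 5–4.
Harvest vs Cedar: 3+2 = 5 for Harvest, 4 for Cedar — Harvest by 5–4.
Maru vs Cedar: Maru preferred on 3+1 = 4 ballots; Cedar wins 5–4.
Ember beats each of Basil, Harvest, Maru, Cedar — Ember is the Condorcet winner.

Ember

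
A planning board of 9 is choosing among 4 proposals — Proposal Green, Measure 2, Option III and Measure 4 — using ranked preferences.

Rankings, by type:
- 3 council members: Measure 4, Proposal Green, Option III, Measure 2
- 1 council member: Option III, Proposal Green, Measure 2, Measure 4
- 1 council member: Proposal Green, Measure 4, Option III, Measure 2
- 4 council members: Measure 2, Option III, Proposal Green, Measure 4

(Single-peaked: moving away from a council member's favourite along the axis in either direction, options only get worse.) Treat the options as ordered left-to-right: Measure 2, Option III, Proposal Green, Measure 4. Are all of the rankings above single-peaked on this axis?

Axis positions: Measure 2=1, Option III=2, Proposal Green=3, Measure 4=4.
Type 1 (peak Measure 4 at position 4): ranking walks positions 4-3-2-1, expanding outward from the peak — single-peaked.
Type 2 (peak Option III at position 2): ranking walks positions 2-3-1-4, expanding outward from the peak — single-peaked.
Type 3 (peak Proposal Green at position 3): ranking walks positions 3-4-2-1, expanding outward from the peak — single-peaked.
Type 4 (peak Measure 2 at position 1): ranking walks positions 1-2-3-4, expanding outward from the peak — single-peaked.
Every ranking is single-peaked on this axis.

yes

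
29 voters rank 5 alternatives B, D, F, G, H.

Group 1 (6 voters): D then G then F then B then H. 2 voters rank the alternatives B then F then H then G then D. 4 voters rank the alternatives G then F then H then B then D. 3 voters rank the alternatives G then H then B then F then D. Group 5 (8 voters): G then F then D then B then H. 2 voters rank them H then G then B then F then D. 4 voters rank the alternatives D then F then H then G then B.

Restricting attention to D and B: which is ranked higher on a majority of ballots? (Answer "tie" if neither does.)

Ballots ranking D above B: 6 + 8 + 4 = 18.
Ballots ranking B above D: 29 − 18 = 11.
D wins the head-to-head 18–11.

D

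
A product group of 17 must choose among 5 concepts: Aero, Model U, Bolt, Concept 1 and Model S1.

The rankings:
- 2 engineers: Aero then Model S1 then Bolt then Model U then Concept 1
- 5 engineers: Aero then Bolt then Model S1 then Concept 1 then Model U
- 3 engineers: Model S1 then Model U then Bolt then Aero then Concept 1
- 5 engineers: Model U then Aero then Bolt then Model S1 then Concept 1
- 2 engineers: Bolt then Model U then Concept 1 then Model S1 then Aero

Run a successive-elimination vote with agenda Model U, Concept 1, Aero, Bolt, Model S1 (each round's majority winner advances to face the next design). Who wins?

Bolt

Round 1: Model U vs Concept 1 — 12–5, Model U advances.
Round 2: Model U vs Aero — 10–7, Model U advances.
Round 3: Model U vs Bolt — 8–9, Bolt advances.
Round 4: Bolt vs Model S1 — 12–5, Bolt advances.
The agenda winner is Bolt.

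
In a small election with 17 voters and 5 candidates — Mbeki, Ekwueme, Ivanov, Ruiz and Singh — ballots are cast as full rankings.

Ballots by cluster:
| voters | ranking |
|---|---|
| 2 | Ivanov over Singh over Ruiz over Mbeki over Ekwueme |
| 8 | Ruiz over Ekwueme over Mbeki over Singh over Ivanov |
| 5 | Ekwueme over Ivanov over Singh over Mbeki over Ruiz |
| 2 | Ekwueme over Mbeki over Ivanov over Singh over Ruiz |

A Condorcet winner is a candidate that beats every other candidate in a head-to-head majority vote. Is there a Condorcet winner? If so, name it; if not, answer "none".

none

Pairwise majorities:
Mbeki vs Ekwueme: Ekwueme, 15–2.
Mbeki vs Ivanov: 10 to 7, Mbeki.
Mbeki vs Ruiz: Mbeki is ranked higher on 5+2 = 7 ballots, Ruiz on 10. Ruiz wins 10–7.
Mbeki vs Singh: Mbeki is ranked higher on 8+2 = 10 ballots, Singh on 7. Mbeki wins 10–7.
Ekwueme vs Ivanov: Ekwueme is ranked higher on 8+5+2 = 15 ballots, Ivanov on 2. Ekwueme wins 15–2.
Ekwueme–Ruiz: Ruiz 10–7.
Ekwueme vs Singh: Ekwueme preferred on 8+5+2 = 15 ballots; Ekwueme wins 15–2.
Ivanov vs Ruiz: Ivanov is ranked higher on 2+5+2 = 9 ballots, Ruiz on 8. Ivanov wins 9–8.
Ivanov vs Singh: Ivanov, 9–8.
Ruiz vs Singh: Ruiz is ranked higher on 8 ballots, Singh on 9. Singh wins 9–8.
Each candidate drops at least one matchup (Mbeki loses to Ekwueme; Ekwueme loses to Ruiz; Ivanov loses to Mbeki; Ruiz loses to Ivanov; Singh loses to Mbeki); the cycle Mbeki beats Ivanov beats Ruiz beats Mbeki rules out a Condorcet winner.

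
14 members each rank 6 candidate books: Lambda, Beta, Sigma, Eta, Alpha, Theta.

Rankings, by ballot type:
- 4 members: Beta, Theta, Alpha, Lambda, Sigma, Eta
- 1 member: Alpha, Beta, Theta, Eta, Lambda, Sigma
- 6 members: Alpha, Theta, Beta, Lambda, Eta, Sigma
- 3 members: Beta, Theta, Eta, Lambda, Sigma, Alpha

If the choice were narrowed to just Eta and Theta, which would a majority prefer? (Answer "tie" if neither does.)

Theta

No ballot ranks Eta above Theta: 0.
Ballots ranking Theta above Eta: 14 − 0 = 14.
Theta wins the head-to-head 14–0.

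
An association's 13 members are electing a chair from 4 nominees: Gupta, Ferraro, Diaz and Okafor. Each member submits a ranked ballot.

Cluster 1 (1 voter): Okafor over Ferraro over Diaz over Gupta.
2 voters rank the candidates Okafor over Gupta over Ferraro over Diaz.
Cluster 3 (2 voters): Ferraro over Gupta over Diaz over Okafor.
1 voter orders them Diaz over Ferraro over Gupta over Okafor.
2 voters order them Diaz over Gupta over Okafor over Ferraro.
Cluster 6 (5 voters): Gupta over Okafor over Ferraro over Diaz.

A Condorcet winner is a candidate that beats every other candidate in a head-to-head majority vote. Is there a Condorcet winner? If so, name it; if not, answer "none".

Gupta

Check each pair by majority over 13 ballots:
Gupta–Ferraro: Gupta 9–4.
Gupta vs Diaz: Gupta, 9–4.
Gupta vs Okafor: Gupta wins 10–3.
Ferraro–Diaz: Ferraro 10–3.
Ferraro vs Okafor: Okafor wins 10–3.
Diaz vs Okafor: Okafor, 8–5.
Only Gupta has no losses; Gupta is the Condorcet winner.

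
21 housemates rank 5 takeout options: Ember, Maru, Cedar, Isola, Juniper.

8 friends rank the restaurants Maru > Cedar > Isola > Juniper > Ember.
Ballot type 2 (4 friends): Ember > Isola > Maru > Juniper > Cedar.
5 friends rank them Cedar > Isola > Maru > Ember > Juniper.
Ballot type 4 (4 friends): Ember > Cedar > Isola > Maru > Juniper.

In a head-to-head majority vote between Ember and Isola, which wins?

Isola

Ballots ranking Ember above Isola: 4 + 4 = 8.
Ballots ranking Isola above Ember: 21 − 8 = 13.
Isola wins the head-to-head 13–8.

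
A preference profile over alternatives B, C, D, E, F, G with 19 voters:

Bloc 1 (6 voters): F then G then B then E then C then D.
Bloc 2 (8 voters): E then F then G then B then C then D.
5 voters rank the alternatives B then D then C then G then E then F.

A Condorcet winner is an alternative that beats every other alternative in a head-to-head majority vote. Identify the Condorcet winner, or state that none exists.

Check each pair by majority over 19 ballots:
B vs C: 19 to 0, B.
B vs D: B preferred on 6+8+5 = 19 ballots; B wins 19–0.
B vs E: 6+5 = 11 for B, 8 for E — B by 11–8.
B vs F: B is ranked higher on 5 ballots, F on 14. F wins 14–5.
B vs G: B preferred on 5 ballots; G wins 14–5.
C vs D: C preferred on 6+8 = 14 ballots; C wins 14–5.
C vs E: C preferred on 5 ballots; E wins 14–5.
C vs F: 5 for C, 14 for F — F by 14–5.
C vs G: C is ranked higher on 5 ballots, G on 14. G wins 14–5.
D vs E: 5 to 14, E.
D vs F: D is ranked higher on 5 ballots, F on 14. F wins 14–5.
D vs G: 5 for D, 14 for G — G by 14–5.
E vs F: 8+5 = 13 for E, 6 for F — E by 13–6.
E vs G: E is ranked higher on 8 ballots, G on 11. G wins 11–8.
F vs G: 6+8 = 14 for F, 5 for G — F by 14–5.
No alternative is unbeaten: B loses to F; C loses to B; D loses to B; E loses to B; F loses to E; G loses to F. In particular B → E → F → B is a majority cycle — no Condorcet winner exists.

none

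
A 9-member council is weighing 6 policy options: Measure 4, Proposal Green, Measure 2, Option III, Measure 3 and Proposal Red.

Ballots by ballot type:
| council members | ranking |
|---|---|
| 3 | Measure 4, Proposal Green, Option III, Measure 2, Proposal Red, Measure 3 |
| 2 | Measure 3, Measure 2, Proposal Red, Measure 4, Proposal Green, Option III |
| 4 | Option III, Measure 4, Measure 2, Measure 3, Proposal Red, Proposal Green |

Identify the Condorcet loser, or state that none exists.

Head-to-head results (9 council members):
Measure 4 vs Proposal Green: 9 to 0, Measure 4.
Measure 4 vs Measure 2: 3+4 = 7 for Measure 4, 2 for Measure 2 — Measure 4 by 7–2.
Measure 4 vs Option III: 5 to 4, Measure 4.
Measure 4 vs Measure 3: Measure 4 preferred on 3+4 = 7 ballots; Measure 4 wins 7–2.
Measure 4–Proposal Red: Measure 4 7–2.
Proposal Green vs Measure 2: Proposal Green is ranked higher on 3 ballots, Measure 2 on 6. Measure 2 wins 6–3.
Proposal Green vs Option III: Proposal Green preferred on 3+2 = 5 ballots; Proposal Green wins 5–4.
Proposal Green–Measure 3: Measure 3 6–3.
Proposal Green vs Proposal Red: Proposal Red wins 6–3.
Measure 2 vs Option III: Option III, 7–2.
Measure 2–Measure 3: Measure 2 7–2.
Measure 2 vs Proposal Red: Measure 2, 9–0.
Option III vs Measure 3: Option III preferred on 3+4 = 7 ballots; Option III wins 7–2.
Option III vs Proposal Red: Option III wins 7–2.
Measure 3 vs Proposal Red: Measure 3, 6–3.
Each option has at least one pairwise win (Measure 4 beats Proposal Green; Proposal Green beats Option III; Measure 2 beats Proposal Green; Option III beats Measure 2; Measure 3 beats Proposal Green; Proposal Red beats Proposal Green) — no Condorcet loser.

none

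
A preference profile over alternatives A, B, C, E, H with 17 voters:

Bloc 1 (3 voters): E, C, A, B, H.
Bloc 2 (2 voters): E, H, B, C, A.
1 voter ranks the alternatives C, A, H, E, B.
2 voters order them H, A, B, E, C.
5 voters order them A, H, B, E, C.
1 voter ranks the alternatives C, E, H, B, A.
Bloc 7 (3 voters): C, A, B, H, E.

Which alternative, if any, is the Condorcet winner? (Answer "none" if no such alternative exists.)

Head-to-head results (17 voters):
A vs B: 14 to 3, A.
A vs C: 7 to 10, C.
A vs E: A is ranked higher on 1+2+5+3 = 11 ballots, E on 6. A wins 11–6.
A vs H: 12 to 5, A.
B vs C: 2+2+5 = 9 for B, 8 for C — B by 9–8.
B vs E: B preferred on 2+5+3 = 10 ballots; B wins 10–7.
B vs H: B preferred on 3+3 = 6 ballots; H wins 11–6.
C vs E: 1+1+3 = 5 for C, 12 for E — E by 12–5.
C vs H: C is ranked higher on 3+1+1+3 = 8 ballots, H on 9. H wins 9–8.
E vs H: 6 to 11, H.
Every alternative loses at least once (A loses to C; B loses to A; C loses to B; E loses to A; H loses to A). The majority relation contains the cycle A > B > C > A, so there is no Condorcet winner.

none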